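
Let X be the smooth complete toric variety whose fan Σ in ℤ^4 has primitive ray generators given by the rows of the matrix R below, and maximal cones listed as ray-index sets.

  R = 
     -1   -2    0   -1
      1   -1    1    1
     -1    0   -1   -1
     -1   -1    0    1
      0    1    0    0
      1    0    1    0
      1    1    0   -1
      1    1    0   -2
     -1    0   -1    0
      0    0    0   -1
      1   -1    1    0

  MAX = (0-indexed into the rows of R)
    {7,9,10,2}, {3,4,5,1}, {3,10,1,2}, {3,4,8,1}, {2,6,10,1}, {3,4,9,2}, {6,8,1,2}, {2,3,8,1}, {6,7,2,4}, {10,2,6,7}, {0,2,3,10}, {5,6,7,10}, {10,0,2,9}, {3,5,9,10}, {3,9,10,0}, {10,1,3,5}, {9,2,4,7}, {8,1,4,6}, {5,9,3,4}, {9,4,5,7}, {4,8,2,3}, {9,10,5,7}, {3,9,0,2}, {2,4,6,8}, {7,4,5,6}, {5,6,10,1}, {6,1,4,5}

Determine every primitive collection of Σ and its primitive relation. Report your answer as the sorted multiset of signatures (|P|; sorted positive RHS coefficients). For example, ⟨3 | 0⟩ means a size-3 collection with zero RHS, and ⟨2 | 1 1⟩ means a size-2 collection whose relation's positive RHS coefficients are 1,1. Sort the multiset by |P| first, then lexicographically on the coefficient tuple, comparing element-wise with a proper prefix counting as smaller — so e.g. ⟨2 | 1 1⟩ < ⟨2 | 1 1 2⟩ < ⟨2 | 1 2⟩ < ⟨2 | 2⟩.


The 19 primitive collections of Σ (r=11, n=4):

  P={3,6}:  v_{3} + v_{6} = 0  ⟹  sig = ⟨2 | 0⟩
  P={5,8}:  v_{5} + v_{8} = 0  ⟹  sig = ⟨2 | 0⟩
  P={1,9}:  v_{1} + v_{9} = v_{10}  ⟹  sig = ⟨2 | 1⟩
  P={2,5}:  v_{2} + v_{5} = v_{9}  ⟹  sig = ⟨2 | 1⟩
  P={3,7}:  v_{3} + v_{7} = v_{9}  ⟹  sig = ⟨2 | 1⟩
  P={4,10}:  v_{4} + v_{10} = v_{5}  ⟹  sig = ⟨2 | 1⟩
  P={6,9}:  v_{6} + v_{9} = v_{7}  ⟹  sig = ⟨2 | 1⟩
  P={8,9}:  v_{8} + v_{9} = v_{2}  ⟹  sig = ⟨2 | 1⟩
  P={1,7}:  v_{1} + v_{7} = v_{6} + v_{10}  ⟹  sig = ⟨2 | 1 1⟩
  P={7,8}:  v_{7} + v_{8} = v_{2} + v_{6}  ⟹  sig = ⟨2 | 1 1⟩
  P={8,10}:  v_{8} + v_{10} = v_{1} + v_{2}  ⟹  sig = ⟨2 | 1 1⟩
  P={0,6}:  v_{0} + v_{6} = v_{2} + v_{9} + v_{10}  ⟹  sig = ⟨2 | 1 1 1⟩
  P={0,1}:  v_{0} + v_{1} = v_{2} + v_{3} + 2·v_{10}  ⟹  sig = ⟨2 | 1 1 2⟩
  P={0,5}:  v_{0} + v_{5} = v_{3} + 2·v_{9} + v_{10}  ⟹  sig = ⟨2 | 1 1 2⟩
  P={0,7}:  v_{0} + v_{7} = v_{2} + 2·v_{9} + v_{10}  ⟹  sig = ⟨2 | 1 1 2⟩
  P={0,8}:  v_{0} + v_{8} = 2·v_{2} + v_{3} + v_{10}  ⟹  sig = ⟨2 | 1 1 2⟩
  P={0,4}:  v_{0} + v_{4} = v_{3} + 2·v_{9}  ⟹  sig = ⟨2 | 1 2⟩
  P={1,2,4}:  v_{1} + v_{2} + v_{4} = 0  ⟹  sig = ⟨3 | 0⟩
  P={2,3,9,10}:  v_{2} + v_{3} + v_{9} + v_{10} = v_{0}  ⟹  sig = ⟨4 | 1⟩

Signatures (|P|; sorted positive RHS coefficients), sorted:
{ ⟨2 | 0⟩ ×2,  ⟨2 | 1⟩ ×6,  ⟨2 | 1 1⟩ ×3,  ⟨2 | 1 1 1⟩,  ⟨2 | 1 1 2⟩ ×4,  ⟨2 | 1 2⟩,  ⟨3 | 0⟩,  ⟨4 | 1⟩ }


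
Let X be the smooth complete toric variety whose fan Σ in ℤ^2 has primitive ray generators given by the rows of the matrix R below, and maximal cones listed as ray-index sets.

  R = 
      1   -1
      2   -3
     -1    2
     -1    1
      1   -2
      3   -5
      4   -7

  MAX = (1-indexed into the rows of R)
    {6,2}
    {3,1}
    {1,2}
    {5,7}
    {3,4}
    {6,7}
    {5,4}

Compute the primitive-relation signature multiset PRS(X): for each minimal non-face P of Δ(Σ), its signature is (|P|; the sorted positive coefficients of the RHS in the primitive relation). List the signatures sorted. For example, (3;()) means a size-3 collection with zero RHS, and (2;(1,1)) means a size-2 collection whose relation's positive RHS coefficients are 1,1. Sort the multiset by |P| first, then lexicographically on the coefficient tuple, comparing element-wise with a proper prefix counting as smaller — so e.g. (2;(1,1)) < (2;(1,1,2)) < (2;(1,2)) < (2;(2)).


Minimal non-faces — 14 found among 7 rays, 7 max cones:

  {1,4}:  v_{1} + v_{4} = 0  →  sig = (2;())
  {3,5}:  v_{3} + v_{5} = 0  →  sig = (2;())
  {1,5}:  v_{1} + v_{5} = v_{2}  →  sig = (2;(1))
  {2,3}:  v_{2} + v_{3} = v_{1}  →  sig = (2;(1))
  {2,4}:  v_{2} + v_{4} = v_{5}  →  sig = (2;(1))
  {2,5}:  v_{2} + v_{5} = v_{6}  →  sig = (2;(1))
  {3,6}:  v_{3} + v_{6} = v_{2}  →  sig = (2;(1))
  {3,7}:  v_{3} + v_{7} = v_{6}  →  sig = (2;(1))
  {5,6}:  v_{5} + v_{6} = v_{7}  →  sig = (2;(1))
  {1,7}:  v_{1} + v_{7} = v_{2} + v_{6}  →  sig = (2;(1,1))
  {1,6}:  v_{1} + v_{6} = 2·v_{2}  →  sig = (2;(2))
  {2,7}:  v_{2} + v_{7} = 2·v_{6}  →  sig = (2;(2))
  {4,6}:  v_{4} + v_{6} = 2·v_{5}  →  sig = (2;(2))
  {4,7}:  v_{4} + v_{7} = 3·v_{5}  →  sig = (2;(3))

so the primitive-relation signature multiset is
    |P|=2: 14 collections, coeffs (), (), (1), (1), (1), (1), (1), (1), (1), (1,1), (2), (2), (2), (3)


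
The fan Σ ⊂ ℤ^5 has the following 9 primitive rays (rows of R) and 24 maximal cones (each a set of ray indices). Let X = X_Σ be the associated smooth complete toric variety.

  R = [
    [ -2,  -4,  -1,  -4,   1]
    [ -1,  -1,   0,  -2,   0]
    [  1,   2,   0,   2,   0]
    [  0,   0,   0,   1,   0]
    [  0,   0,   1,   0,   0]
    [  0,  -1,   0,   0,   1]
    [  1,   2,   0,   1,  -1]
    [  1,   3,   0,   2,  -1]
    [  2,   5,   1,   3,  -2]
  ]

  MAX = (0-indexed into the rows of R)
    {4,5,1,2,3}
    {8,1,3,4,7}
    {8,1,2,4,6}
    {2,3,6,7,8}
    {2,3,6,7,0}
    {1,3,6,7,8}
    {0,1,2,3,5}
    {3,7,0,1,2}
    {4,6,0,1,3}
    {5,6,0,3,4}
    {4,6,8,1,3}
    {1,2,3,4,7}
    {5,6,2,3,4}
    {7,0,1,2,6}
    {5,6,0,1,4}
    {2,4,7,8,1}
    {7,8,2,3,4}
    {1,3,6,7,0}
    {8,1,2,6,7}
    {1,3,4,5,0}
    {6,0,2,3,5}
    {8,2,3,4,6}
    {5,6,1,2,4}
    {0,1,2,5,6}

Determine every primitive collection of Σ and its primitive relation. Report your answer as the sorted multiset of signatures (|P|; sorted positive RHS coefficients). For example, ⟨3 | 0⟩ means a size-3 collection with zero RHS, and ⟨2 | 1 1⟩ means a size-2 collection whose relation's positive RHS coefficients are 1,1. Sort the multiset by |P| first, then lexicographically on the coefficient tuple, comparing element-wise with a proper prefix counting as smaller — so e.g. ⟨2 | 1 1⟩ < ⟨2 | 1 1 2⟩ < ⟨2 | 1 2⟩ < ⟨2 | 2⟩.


Δ(Σ) — 9 vertices, 9 min non-faces:

  {5,7}:  v_{5} + v_{7} = v_{2}  ⇒ sig = ⟨2 | 1⟩
  {0,8}:  v_{0} + v_{8} = v_{1} + v_{6}  ⇒ sig = ⟨2 | 1 1⟩
  {5,8}:  v_{5} + v_{8} = v_{2} + v_{4} + v_{6}  ⇒ sig = ⟨2 | 1 1 1⟩
  {0,4,7}:  v_{0} + v_{4} + v_{7} = v_{1}  ⇒ sig = ⟨3 | 1⟩
  {4,6,7}:  v_{4} + v_{6} + v_{7} = v_{8}  ⇒ sig = ⟨3 | 1⟩
  {0,2,4}:  v_{0} + v_{2} + v_{4} = v_{1} + v_{5}  ⇒ sig = ⟨3 | 1 1⟩
  {1,3,5,6}:  v_{1} + v_{3} + v_{5} + v_{6} = 0  ⇒ sig = ⟨4 | 0⟩
  {1,2,3,6}:  v_{1} + v_{2} + v_{3} + v_{6} = v_{7}  ⇒ sig = ⟨4 | 1⟩
  {1,2,3,8}:  v_{1} + v_{2} + v_{3} + v_{8} = v_{4} + 2·v_{7}  ⇒ sig = ⟨4 | 1 2⟩

so the primitive-relation signature multiset is
{ ⟨2 | 1⟩,  ⟨2 | 1 1⟩,  ⟨2 | 1 1 1⟩,  ⟨3 | 1⟩ ×2,  ⟨3 | 1 1⟩,  ⟨4 | 0⟩,  ⟨4 | 1⟩,  ⟨4 | 1 2⟩ }


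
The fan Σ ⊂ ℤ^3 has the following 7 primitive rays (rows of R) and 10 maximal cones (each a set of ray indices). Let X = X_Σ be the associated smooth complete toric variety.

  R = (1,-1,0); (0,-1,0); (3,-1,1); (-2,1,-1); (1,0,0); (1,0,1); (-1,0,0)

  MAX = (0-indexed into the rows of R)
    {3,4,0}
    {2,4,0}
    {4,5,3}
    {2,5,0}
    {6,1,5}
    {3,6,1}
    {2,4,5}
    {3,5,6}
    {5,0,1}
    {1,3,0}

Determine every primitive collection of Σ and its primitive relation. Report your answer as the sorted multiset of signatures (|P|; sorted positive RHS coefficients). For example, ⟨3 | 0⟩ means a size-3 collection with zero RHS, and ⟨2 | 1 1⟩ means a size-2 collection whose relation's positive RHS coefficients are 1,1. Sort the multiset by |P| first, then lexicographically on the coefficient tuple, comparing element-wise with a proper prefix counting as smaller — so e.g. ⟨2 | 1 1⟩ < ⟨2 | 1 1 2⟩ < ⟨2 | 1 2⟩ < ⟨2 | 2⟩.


Δ(Σ) — 7 vertices, 9 min non-faces:

  P={4,6}:  v_{4} + v_{6} = 0  ⟹  sig = ⟨2 | 0⟩
  P={0,6}:  v_{0} + v_{6} = v_{1}  ⟹  sig = ⟨2 | 1⟩
  P={1,4}:  v_{1} + v_{4} = v_{0}  ⟹  sig = ⟨2 | 1⟩
  P={2,3}:  v_{2} + v_{3} = v_{4}  ⟹  sig = ⟨2 | 1⟩
  P={2,6}:  v_{2} + v_{6} = v_{0} + v_{5}  ⟹  sig = ⟨2 | 1 1⟩
  P={1,2}:  v_{1} + v_{2} = 2·v_{0} + v_{5}  ⟹  sig = ⟨2 | 1 2⟩
  P={0,3,5}:  v_{0} + v_{3} + v_{5} = 0  ⟹  sig = ⟨3 | 0⟩
  P={0,4,5}:  v_{0} + v_{4} + v_{5} = v_{2}  ⟹  sig = ⟨3 | 1⟩
  P={1,3,5}:  v_{1} + v_{3} + v_{5} = v_{6}  ⟹  sig = ⟨3 | 1⟩

Sorted signature multiset PRS(X):
    ⟨2 | 0⟩
    ⟨2 | 1⟩
    ⟨2 | 1⟩
    ⟨2 | 1⟩
    ⟨2 | 1 1⟩
    ⟨2 | 1 2⟩
    ⟨3 | 0⟩
    ⟨3 | 1⟩
    ⟨3 | 1⟩


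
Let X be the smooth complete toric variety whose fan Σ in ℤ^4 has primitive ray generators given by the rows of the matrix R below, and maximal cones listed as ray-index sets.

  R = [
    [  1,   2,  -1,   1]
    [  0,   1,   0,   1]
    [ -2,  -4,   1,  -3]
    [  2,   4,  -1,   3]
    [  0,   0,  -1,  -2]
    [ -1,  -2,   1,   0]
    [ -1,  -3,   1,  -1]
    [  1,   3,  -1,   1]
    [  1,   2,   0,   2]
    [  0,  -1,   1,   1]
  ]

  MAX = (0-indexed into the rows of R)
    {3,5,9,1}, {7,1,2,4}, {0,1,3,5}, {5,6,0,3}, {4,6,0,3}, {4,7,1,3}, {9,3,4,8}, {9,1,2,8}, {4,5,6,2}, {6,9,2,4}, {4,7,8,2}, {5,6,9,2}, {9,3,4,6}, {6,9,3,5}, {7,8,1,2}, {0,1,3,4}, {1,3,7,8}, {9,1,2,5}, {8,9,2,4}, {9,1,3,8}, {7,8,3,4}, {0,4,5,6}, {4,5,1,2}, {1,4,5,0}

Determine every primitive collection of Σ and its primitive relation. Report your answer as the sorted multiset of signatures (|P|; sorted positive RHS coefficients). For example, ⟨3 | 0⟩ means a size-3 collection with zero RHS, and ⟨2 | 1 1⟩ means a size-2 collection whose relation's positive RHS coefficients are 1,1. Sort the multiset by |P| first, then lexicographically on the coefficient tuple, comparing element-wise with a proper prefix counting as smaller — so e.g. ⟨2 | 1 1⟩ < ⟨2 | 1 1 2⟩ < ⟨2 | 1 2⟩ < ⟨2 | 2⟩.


Σ has 15 primitive collections:

  P = {2,3}:  v_{2} + v_{3} = 0  ⇒ sig = ⟨2 | 0⟩
  P = {6,7}:  v_{6} + v_{7} = 0  ⇒ sig = ⟨2 | 0⟩
  P = {0,8}:  v_{0} + v_{8} = v_{3}  ⇒ sig = ⟨2 | 1⟩
  P = {1,6}:  v_{1} + v_{6} = v_{5}  ⇒ sig = ⟨2 | 1⟩
  P = {5,7}:  v_{5} + v_{7} = v_{1}  ⇒ sig = ⟨2 | 1⟩
  P = {6,8}:  v_{6} + v_{8} = v_{9}  ⇒ sig = ⟨2 | 1⟩
  P = {7,9}:  v_{7} + v_{9} = v_{8}  ⇒ sig = ⟨2 | 1⟩
  P = {0,2}:  v_{0} + v_{2} = v_{4} + v_{5}  ⇒ sig = ⟨2 | 1 1⟩
  P = {0,9}:  v_{0} + v_{9} = v_{3} + v_{6}  ⇒ sig = ⟨2 | 1 1⟩
  P = {5,8}:  v_{5} + v_{8} = v_{1} + v_{9}  ⇒ sig = ⟨2 | 1 1⟩
  P = {0,7}:  v_{0} + v_{7} = v_{1} + v_{3} + v_{4}  ⇒ sig = ⟨2 | 1 1 1⟩
  P = {1,4,9}:  v_{1} + v_{4} + v_{9} = 0  ⇒ sig = ⟨3 | 0⟩
  P = {1,4,8}:  v_{1} + v_{4} + v_{8} = v_{7}  ⇒ sig = ⟨3 | 1⟩
  P = {3,4,5}:  v_{3} + v_{4} + v_{5} = v_{0}  ⇒ sig = ⟨3 | 1⟩
  P = {4,5,9}:  v_{4} + v_{5} + v_{9} = v_{6}  ⇒ sig = ⟨3 | 1⟩

Sorted signature multiset PRS(X):
{ ⟨2 | 0⟩ ×2,  ⟨2 | 1⟩ ×5,  ⟨2 | 1 1⟩ ×3,  ⟨2 | 1 1 1⟩,  ⟨3 | 0⟩,  ⟨3 | 1⟩ ×3 }


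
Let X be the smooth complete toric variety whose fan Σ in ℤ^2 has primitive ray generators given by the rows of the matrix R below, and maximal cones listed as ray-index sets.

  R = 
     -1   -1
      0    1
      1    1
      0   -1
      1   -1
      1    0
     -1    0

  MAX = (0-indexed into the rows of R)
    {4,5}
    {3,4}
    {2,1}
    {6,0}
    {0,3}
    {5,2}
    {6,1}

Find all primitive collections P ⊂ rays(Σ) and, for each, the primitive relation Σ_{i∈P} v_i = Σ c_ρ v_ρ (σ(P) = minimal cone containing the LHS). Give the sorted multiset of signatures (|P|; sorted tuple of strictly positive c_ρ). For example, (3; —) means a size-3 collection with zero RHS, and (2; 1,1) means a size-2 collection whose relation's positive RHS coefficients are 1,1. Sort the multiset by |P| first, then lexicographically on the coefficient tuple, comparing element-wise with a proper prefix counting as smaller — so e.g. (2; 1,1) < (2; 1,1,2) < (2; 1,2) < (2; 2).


Minimal non-faces — 14 found among 7 rays, 7 max cones:

  P={0,2}:  v_{0} + v_{2} = 0  so sig = (2; —)
  P={1,3}:  v_{1} + v_{3} = 0  so sig = (2; —)
  P={5,6}:  v_{5} + v_{6} = 0  so sig = (2; —)
  P={0,1}:  v_{0} + v_{1} = v_{6}  so sig = (2; 1)
  P={0,5}:  v_{0} + v_{5} = v_{3}  so sig = (2; 1)
  P={1,4}:  v_{1} + v_{4} = v_{5}  so sig = (2; 1)
  P={1,5}:  v_{1} + v_{5} = v_{2}  so sig = (2; 1)
  P={2,3}:  v_{2} + v_{3} = v_{5}  so sig = (2; 1)
  P={2,6}:  v_{2} + v_{6} = v_{1}  so sig = (2; 1)
  P={3,5}:  v_{3} + v_{5} = v_{4}  so sig = (2; 1)
  P={3,6}:  v_{3} + v_{6} = v_{0}  so sig = (2; 1)
  P={4,6}:  v_{4} + v_{6} = v_{3}  so sig = (2; 1)
  P={0,4}:  v_{0} + v_{4} = 2·v_{3}  so sig = (2; 2)
  P={2,4}:  v_{2} + v_{4} = 2·v_{5}  so sig = (2; 2)

Sorted signature multiset PRS(X):
[(2; —), (2; —), (2; —), (2; 1), (2; 1), (2; 1), (2; 1), (2; 1), (2; 1), (2; 1), (2; 1), (2; 1), (2; 2), (2; 2)]


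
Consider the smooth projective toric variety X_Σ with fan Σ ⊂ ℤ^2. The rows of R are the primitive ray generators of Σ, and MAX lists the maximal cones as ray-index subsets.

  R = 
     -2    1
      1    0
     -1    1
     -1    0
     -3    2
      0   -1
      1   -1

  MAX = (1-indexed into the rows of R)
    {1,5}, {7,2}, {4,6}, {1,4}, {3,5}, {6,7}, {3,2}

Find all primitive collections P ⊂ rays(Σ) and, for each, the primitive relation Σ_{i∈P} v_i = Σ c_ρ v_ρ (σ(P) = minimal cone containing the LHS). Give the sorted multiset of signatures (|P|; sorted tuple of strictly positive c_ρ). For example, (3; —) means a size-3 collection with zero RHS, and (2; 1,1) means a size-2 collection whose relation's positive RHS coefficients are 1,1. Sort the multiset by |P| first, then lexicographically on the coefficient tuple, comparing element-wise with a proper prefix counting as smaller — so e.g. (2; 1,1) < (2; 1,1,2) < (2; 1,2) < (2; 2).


Minimal non-faces — 14 found among 7 rays, 7 max cones:

  • {2,4}:  v_{2} + v_{4} = 0  so sig = (2; —)
  • {3,7}:  v_{3} + v_{7} = 0  so sig = (2; —)
  • {1,2}:  v_{1} + v_{2} = v_{3}  so sig = (2; 1)
  • {1,3}:  v_{1} + v_{3} = v_{5}  so sig = (2; 1)
  • {1,7}:  v_{1} + v_{7} = v_{4}  so sig = (2; 1)
  • {2,6}:  v_{2} + v_{6} = v_{7}  so sig = (2; 1)
  • {3,4}:  v_{3} + v_{4} = v_{1}  so sig = (2; 1)
  • {3,6}:  v_{3} + v_{6} = v_{4}  so sig = (2; 1)
  • {4,7}:  v_{4} + v_{7} = v_{6}  so sig = (2; 1)
  • {5,7}:  v_{5} + v_{7} = v_{1}  so sig = (2; 1)
  • {5,6}:  v_{5} + v_{6} = v_{1} + v_{4}  so sig = (2; 1,1)
  • {1,6}:  v_{1} + v_{6} = 2·v_{4}  so sig = (2; 2)
  • {2,5}:  v_{2} + v_{5} = 2·v_{3}  so sig = (2; 2)
  • {4,5}:  v_{4} + v_{5} = 2·v_{1}  so sig = (2; 2)

Signatures (|P|; sorted positive RHS coefficients), sorted:
    (2; —)
    (2; —)
    (2; 1)
    (2; 1)
    (2; 1)
    (2; 1)
    (2; 1)
    (2; 1)
    (2; 1)
    (2; 1)
    (2; 1,1)
    (2; 2)
    (2; 2)
    (2; 2)


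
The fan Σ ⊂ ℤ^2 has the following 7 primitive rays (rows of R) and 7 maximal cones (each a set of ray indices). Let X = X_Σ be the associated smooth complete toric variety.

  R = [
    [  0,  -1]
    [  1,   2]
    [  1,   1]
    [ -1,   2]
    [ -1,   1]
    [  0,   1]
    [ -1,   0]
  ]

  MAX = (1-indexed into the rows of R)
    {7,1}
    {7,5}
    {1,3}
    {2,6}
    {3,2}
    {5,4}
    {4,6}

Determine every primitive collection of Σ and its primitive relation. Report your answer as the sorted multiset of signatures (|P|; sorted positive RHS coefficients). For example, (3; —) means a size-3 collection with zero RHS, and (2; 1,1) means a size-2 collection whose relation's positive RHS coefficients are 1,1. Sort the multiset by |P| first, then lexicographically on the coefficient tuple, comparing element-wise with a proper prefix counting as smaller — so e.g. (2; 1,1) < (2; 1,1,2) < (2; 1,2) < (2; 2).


Δ(Σ) — 7 vertices, 14 min non-faces:

  P={1,6}:  v_{1} + v_{6} = 0  →  sig = (2; —)
  P={1,2}:  v_{1} + v_{2} = v_{3}  →  sig = (2; 1)
  P={1,4}:  v_{1} + v_{4} = v_{5}  →  sig = (2; 1)
  P={1,5}:  v_{1} + v_{5} = v_{7}  →  sig = (2; 1)
  P={3,6}:  v_{3} + v_{6} = v_{2}  →  sig = (2; 1)
  P={3,7}:  v_{3} + v_{7} = v_{6}  →  sig = (2; 1)
  P={5,6}:  v_{5} + v_{6} = v_{4}  →  sig = (2; 1)
  P={6,7}:  v_{6} + v_{7} = v_{5}  →  sig = (2; 1)
  P={2,7}:  v_{2} + v_{7} = 2·v_{6}  →  sig = (2; 2)
  P={3,5}:  v_{3} + v_{5} = 2·v_{6}  →  sig = (2; 2)
  P={4,7}:  v_{4} + v_{7} = 2·v_{5}  →  sig = (2; 2)
  P={2,5}:  v_{2} + v_{5} = 3·v_{6}  →  sig = (2; 3)
  P={3,4}:  v_{3} + v_{4} = 3·v_{6}  →  sig = (2; 3)
  P={2,4}:  v_{2} + v_{4} = 4·v_{6}  →  sig = (2; 4)

Hence PRS(X_Σ) =
    |P|=2: 14 collections, coeffs (), (1), (1), (1), (1), (1), (1), (1), (2), (2), (2), (3), (3), (4)


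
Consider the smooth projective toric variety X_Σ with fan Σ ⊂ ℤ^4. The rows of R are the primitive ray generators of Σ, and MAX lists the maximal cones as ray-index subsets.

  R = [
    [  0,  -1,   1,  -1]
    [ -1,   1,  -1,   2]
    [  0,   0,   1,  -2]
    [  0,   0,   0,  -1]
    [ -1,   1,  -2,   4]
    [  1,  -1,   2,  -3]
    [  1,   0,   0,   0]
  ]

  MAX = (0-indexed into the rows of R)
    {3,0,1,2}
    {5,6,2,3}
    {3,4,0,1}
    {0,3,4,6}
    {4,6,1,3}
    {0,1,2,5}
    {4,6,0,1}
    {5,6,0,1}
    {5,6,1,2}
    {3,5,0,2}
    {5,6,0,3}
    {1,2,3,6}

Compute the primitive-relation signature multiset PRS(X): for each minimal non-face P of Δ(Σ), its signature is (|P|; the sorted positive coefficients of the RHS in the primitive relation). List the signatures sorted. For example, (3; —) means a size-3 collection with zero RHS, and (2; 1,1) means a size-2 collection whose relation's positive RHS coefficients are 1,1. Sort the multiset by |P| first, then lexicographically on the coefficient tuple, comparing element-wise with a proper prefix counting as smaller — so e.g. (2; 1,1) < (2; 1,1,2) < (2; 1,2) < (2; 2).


|primitive collections| = 5. Relations:

  • {2,4}:  v_{2} + v_{4} = v_{1}  →  sig = (2; 1)
  • {4,5}:  v_{4} + v_{5} = v_{0} + v_{1} + v_{6}  →  sig = (2; 1,1,1)
  • {0,2,6}:  v_{0} + v_{2} + v_{6} = v_{5}  →  sig = (3; 1)
  • {1,3,5}:  v_{1} + v_{3} + v_{5} = v_{2}  →  sig = (3; 1)
  • {0,1,3,6}:  v_{0} + v_{1} + v_{3} + v_{6} = 0  →  sig = (4; —)

Signatures (|P|; sorted positive RHS coefficients), sorted:
    (2; 1)
    (2; 1,1,1)
    (3; 1)
    (3; 1)
    (4; —)


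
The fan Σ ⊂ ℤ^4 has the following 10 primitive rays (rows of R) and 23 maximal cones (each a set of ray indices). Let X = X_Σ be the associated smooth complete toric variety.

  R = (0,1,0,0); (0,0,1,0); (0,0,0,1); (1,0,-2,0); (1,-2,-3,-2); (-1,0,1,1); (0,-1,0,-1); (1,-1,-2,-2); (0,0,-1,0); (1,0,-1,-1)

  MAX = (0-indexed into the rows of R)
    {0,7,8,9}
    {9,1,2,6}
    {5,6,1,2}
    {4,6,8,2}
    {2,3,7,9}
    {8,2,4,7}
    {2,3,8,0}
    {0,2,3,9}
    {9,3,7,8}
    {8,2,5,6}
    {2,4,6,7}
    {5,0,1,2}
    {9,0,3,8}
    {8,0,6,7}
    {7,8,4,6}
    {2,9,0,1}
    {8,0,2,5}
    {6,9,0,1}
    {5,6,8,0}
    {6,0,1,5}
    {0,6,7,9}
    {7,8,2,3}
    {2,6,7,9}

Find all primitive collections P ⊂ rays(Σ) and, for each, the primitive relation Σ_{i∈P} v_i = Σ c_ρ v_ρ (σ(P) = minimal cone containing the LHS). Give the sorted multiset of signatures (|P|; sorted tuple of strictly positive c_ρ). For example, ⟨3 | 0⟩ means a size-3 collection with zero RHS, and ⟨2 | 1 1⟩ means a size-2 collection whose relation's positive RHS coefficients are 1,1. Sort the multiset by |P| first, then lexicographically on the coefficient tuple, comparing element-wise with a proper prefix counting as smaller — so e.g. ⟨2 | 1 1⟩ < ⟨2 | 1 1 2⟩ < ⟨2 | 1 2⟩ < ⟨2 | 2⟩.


18 minimal non-faces of Δ(Σ) (on 10 rays):

  P = {1,8}:  v_{1} + v_{8} = 0 ; sig = ⟨2 | 0⟩
  P = {5,9}:  v_{5} + v_{9} = 0 ; sig = ⟨2 | 0⟩
  P = {0,4}:  v_{0} + v_{4} = v_{7} + v_{8} ; sig = ⟨2 | 1 1⟩
  P = {1,3}:  v_{1} + v_{3} = v_{2} + v_{9} ; sig = ⟨2 | 1 1⟩
  P = {1,7}:  v_{1} + v_{7} = v_{6} + v_{9} ; sig = ⟨2 | 1 1⟩
  P = {3,5}:  v_{3} + v_{5} = v_{2} + v_{8} ; sig = ⟨2 | 1 1⟩
  P = {3,6}:  v_{3} + v_{6} = v_{2} + v_{7} ; sig = ⟨2 | 1 1⟩
  P = {5,7}:  v_{5} + v_{7} = v_{6} + v_{8} ; sig = ⟨2 | 1 1⟩
  P = {1,4}:  v_{1} + v_{4} = v_{2} + v_{6} + v_{7} ; sig = ⟨2 | 1 1 1⟩
  P = {4,9}:  v_{4} + v_{9} = v_{2} + 2·v_{7} ; sig = ⟨2 | 1 2⟩
  P = {3,4}:  v_{3} + v_{4} = 2·v_{2} + 2·v_{7} + v_{8} ; sig = ⟨2 | 1 2 2⟩
  P = {4,5}:  v_{4} + v_{5} = v_{2} + 2·v_{6} + 2·v_{8} ; sig = ⟨2 | 1 2 2⟩
  P = {0,2,6}:  v_{0} + v_{2} + v_{6} = 0 ; sig = ⟨3 | 0⟩
  P = {2,8,9}:  v_{2} + v_{8} + v_{9} = v_{3} ; sig = ⟨3 | 1⟩
  P = {6,8,9}:  v_{6} + v_{8} + v_{9} = v_{7} ; sig = ⟨3 | 1⟩
  P = {0,2,7}:  v_{0} + v_{2} + v_{7} = v_{8} + v_{9} ; sig = ⟨3 | 1 1⟩
  P = {0,3,7}:  v_{0} + v_{3} + v_{7} = 2·v_{8} + 2·v_{9} ; sig = ⟨3 | 2 2⟩
  P = {2,6,7,8}:  v_{2} + v_{6} + v_{7} + v_{8} = v_{4} ; sig = ⟨4 | 1⟩

Hence PRS(X_Σ) =
[⟨2 | 0⟩, ⟨2 | 0⟩, ⟨2 | 1 1⟩, ⟨2 | 1 1⟩, ⟨2 | 1 1⟩, ⟨2 | 1 1⟩, ⟨2 | 1 1⟩, ⟨2 | 1 1⟩, ⟨2 | 1 1 1⟩, ⟨2 | 1 2⟩, ⟨2 | 1 2 2⟩, ⟨2 | 1 2 2⟩, ⟨3 | 0⟩, ⟨3 | 1⟩, ⟨3 | 1⟩, ⟨3 | 1 1⟩, ⟨3 | 2 2⟩, ⟨4 | 1⟩]


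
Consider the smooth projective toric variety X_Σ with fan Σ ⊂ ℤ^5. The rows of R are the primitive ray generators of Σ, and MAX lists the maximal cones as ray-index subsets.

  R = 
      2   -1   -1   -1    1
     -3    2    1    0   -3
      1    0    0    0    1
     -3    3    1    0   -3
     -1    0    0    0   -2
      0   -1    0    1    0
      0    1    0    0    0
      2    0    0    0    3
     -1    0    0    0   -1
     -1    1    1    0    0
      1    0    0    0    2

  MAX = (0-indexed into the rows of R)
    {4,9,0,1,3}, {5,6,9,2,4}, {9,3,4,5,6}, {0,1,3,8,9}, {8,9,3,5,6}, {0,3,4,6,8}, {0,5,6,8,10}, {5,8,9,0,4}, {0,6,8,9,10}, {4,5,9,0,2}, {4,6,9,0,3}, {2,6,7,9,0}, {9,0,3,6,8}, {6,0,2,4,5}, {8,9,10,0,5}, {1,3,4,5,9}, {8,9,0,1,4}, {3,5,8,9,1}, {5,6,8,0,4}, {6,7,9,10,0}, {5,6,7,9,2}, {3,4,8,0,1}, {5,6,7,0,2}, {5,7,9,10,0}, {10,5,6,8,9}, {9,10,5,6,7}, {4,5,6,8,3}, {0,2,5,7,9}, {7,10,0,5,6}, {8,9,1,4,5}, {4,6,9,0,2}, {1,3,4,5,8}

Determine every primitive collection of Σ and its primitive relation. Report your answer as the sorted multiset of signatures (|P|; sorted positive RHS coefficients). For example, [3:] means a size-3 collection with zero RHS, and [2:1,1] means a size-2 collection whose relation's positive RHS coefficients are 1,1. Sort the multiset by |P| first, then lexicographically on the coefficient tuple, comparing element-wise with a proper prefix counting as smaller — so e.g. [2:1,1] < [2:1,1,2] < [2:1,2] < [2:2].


Primitive collections (17):

  P={2,8}:  v_{2} + v_{8} = 0 — sig = [2:]
  P={4,10}:  v_{4} + v_{10} = 0 — sig = [2:]
  P={1,6}:  v_{1} + v_{6} = v_{3} — sig = [2:1]
  P={2,10}:  v_{2} + v_{10} = v_{7} — sig = [2:1]
  P={4,7}:  v_{4} + v_{7} = v_{2} — sig = [2:1]
  P={7,8}:  v_{7} + v_{8} = v_{10} — sig = [2:1]
  P={1,7}:  v_{1} + v_{7} = v_{6} + v_{9} — sig = [2:1,1]
  P={1,2}:  v_{1} + v_{2} = v_{4} + v_{6} + v_{9} — sig = [2:1,1,1]
  P={1,10}:  v_{1} + v_{10} = v_{6} + v_{8} + v_{9} — sig = [2:1,1,1]
  P={2,3}:  v_{2} + v_{3} = v_{4} + 2·v_{6} + v_{9} — sig = [2:1,1,2]
  P={3,10}:  v_{3} + v_{10} = 2·v_{6} + v_{8} + v_{9} — sig = [2:1,1,2]
  P={3,7}:  v_{3} + v_{7} = 2·v_{6} + v_{9} — sig = [2:1,2]
  P={0,1,5}:  v_{0} + v_{1} + v_{5} = v_{4} — sig = [3:1]
  P={0,3,5}:  v_{0} + v_{3} + v_{5} = v_{4} + v_{6} — sig = [3:1,1]
  P={0,5,6,9}:  v_{0} + v_{5} + v_{6} + v_{9} = v_{2} — sig = [4:1]
  P={4,6,8,9}:  v_{4} + v_{6} + v_{8} + v_{9} = v_{1} — sig = [4:1]
  P={3,4,8,9}:  v_{3} + v_{4} + v_{8} + v_{9} = 2·v_{1} — sig = [4:2]

Hence PRS(X_Σ) =
    [2:]
    [2:]
    [2:1]
    [2:1]
    [2:1]
    [2:1]
    [2:1,1]
    [2:1,1,1]
    [2:1,1,1]
    [2:1,1,2]
    [2:1,1,2]
    [2:1,2]
    [3:1]
    [3:1,1]
    [4:1]
    [4:1]
    [4:2]


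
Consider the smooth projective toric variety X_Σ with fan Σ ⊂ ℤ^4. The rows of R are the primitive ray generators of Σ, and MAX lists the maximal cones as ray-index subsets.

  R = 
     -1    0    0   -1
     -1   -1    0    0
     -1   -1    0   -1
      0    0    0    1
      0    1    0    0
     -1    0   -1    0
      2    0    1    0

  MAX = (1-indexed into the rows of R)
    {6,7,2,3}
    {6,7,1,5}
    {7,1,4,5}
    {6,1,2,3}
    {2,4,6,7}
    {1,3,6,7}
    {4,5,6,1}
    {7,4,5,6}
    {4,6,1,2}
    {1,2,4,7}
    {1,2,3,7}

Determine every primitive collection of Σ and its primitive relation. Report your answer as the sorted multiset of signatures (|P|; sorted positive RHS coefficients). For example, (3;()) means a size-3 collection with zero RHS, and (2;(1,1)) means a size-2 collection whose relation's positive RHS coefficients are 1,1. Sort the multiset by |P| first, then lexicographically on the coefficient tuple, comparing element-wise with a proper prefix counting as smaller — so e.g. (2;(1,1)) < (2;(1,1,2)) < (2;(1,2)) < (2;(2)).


Δ(Σ) — 7 vertices, 5 min non-faces:

  P = {3,4}:  v_{3} + v_{4} = v_{2} ; sig = (2;(1))
  P = {3,5}:  v_{3} + v_{5} = v_{1} ; sig = (2;(1))
  P = {2,5}:  v_{2} + v_{5} = v_{1} + v_{4} ; sig = (2;(1,1))
  P = {1,4,6,7}:  v_{1} + v_{4} + v_{6} + v_{7} = 0 ; sig = (4;())
  P = {1,2,6,7}:  v_{1} + v_{2} + v_{6} + v_{7} = v_{3} ; sig = (4;(1))

Hence PRS(X_Σ) =
[(2;(1)), (2;(1)), (2;(1,1)), (4;()), (4;(1))]


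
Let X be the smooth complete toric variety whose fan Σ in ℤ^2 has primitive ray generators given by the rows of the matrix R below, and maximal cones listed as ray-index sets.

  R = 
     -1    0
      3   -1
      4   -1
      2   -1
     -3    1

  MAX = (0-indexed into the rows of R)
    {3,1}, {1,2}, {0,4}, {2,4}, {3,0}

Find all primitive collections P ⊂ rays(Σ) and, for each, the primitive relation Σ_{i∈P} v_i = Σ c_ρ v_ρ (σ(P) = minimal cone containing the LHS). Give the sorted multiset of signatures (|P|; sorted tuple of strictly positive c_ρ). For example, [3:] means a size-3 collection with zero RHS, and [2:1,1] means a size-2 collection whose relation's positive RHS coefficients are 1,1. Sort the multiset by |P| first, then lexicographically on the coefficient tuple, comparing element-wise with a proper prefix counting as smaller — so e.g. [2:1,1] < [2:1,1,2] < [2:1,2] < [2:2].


5 minimal non-faces of Δ(Σ) (on 5 rays):

  P={1,4}:  v_{1} + v_{4} = 0  ⟹  sig = [2:]
  P={0,1}:  v_{0} + v_{1} = v_{3}  ⟹  sig = [2:1]
  P={0,2}:  v_{0} + v_{2} = v_{1}  ⟹  sig = [2:1]
  P={3,4}:  v_{3} + v_{4} = v_{0}  ⟹  sig = [2:1]
  P={2,3}:  v_{2} + v_{3} = 2·v_{1}  ⟹  sig = [2:2]

Sorted signature multiset PRS(X):
{ [2:],  [2:1] ×3,  [2:2] }


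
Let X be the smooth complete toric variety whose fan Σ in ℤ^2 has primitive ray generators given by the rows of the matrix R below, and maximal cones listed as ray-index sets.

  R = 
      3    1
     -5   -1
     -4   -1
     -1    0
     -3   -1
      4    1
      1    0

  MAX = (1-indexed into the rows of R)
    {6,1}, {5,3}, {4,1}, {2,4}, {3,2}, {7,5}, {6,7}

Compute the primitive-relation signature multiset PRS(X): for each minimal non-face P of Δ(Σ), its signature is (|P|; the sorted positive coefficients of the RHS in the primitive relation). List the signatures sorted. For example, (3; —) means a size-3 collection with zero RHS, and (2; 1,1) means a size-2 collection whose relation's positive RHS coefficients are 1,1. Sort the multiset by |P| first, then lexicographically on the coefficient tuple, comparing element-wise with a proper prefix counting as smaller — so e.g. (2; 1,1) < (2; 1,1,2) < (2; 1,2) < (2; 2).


|primitive collections| = 14. Relations:

  {1,5}:  v_{1} + v_{5} = 0  ⟹  sig = (2; —)
  {3,6}:  v_{3} + v_{6} = 0  ⟹  sig = (2; —)
  {4,7}:  v_{4} + v_{7} = 0  ⟹  sig = (2; —)
  {1,3}:  v_{1} + v_{3} = v_{4}  ⟹  sig = (2; 1)
  {1,7}:  v_{1} + v_{7} = v_{6}  ⟹  sig = (2; 1)
  {2,6}:  v_{2} + v_{6} = v_{4}  ⟹  sig = (2; 1)
  {2,7}:  v_{2} + v_{7} = v_{3}  ⟹  sig = (2; 1)
  {3,4}:  v_{3} + v_{4} = v_{2}  ⟹  sig = (2; 1)
  {3,7}:  v_{3} + v_{7} = v_{5}  ⟹  sig = (2; 1)
  {4,5}:  v_{4} + v_{5} = v_{3}  ⟹  sig = (2; 1)
  {4,6}:  v_{4} + v_{6} = v_{1}  ⟹  sig = (2; 1)
  {5,6}:  v_{5} + v_{6} = v_{7}  ⟹  sig = (2; 1)
  {1,2}:  v_{1} + v_{2} = 2·v_{4}  ⟹  sig = (2; 2)
  {2,5}:  v_{2} + v_{5} = 2·v_{3}  ⟹  sig = (2; 2)

Hence PRS(X_Σ) =
    (2; —)
    (2; —)
    (2; —)
    (2; 1)
    (2; 1)
    (2; 1)
    (2; 1)
    (2; 1)
    (2; 1)
    (2; 1)
    (2; 1)
    (2; 1)
    (2; 2)
    (2; 2)


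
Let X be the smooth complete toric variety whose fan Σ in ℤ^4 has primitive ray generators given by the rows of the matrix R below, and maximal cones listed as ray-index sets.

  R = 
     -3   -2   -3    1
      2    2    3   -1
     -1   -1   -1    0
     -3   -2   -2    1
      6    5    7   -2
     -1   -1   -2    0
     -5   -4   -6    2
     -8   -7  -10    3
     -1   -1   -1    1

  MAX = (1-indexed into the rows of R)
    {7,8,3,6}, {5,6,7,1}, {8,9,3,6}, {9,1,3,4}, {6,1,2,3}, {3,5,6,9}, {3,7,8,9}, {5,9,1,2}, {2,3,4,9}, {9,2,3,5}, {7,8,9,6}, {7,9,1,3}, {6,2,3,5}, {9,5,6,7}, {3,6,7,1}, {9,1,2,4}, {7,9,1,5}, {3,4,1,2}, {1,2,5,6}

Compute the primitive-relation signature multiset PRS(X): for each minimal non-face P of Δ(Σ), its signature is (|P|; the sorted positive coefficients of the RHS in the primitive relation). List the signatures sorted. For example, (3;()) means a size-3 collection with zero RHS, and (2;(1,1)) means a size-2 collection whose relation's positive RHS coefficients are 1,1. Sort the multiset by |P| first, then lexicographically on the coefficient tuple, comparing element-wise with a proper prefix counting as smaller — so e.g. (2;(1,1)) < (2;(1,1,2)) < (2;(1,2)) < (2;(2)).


|primitive collections| = 14. Relations:

  P={2,7}:  v_{2} + v_{7} = v_{1}  ⟹  sig = (2;(1))
  P={2,8}:  v_{2} + v_{8} = v_{3} + v_{7}  ⟹  sig = (2;(1,1))
  P={4,6}:  v_{4} + v_{6} = v_{1} + v_{3}  ⟹  sig = (2;(1,1))
  P={5,8}:  v_{5} + v_{8} = v_{6} + v_{9}  ⟹  sig = (2;(1,1))
  P={4,8}:  v_{4} + v_{8} = v_{1} + 2·v_{3} + v_{7} + v_{9}  ⟹  sig = (2;(1,1,1,2))
  P={4,7}:  v_{4} + v_{7} = 2·v_{1} + v_{3} + v_{9}  ⟹  sig = (2;(1,1,2))
  P={1,8}:  v_{1} + v_{8} = v_{3} + 2·v_{7}  ⟹  sig = (2;(1,2))
  P={4,5}:  v_{4} + v_{5} = 2·v_{2} + v_{9}  ⟹  sig = (2;(1,2))
  P={2,6,9}:  v_{2} + v_{6} + v_{9} = 0  ⟹  sig = (3;())
  P={3,5,7}:  v_{3} + v_{5} + v_{7} = 0  ⟹  sig = (3;())
  P={1,3,5}:  v_{1} + v_{3} + v_{5} = v_{2}  ⟹  sig = (3;(1))
  P={1,6,9}:  v_{1} + v_{6} + v_{9} = v_{7}  ⟹  sig = (3;(1))
  P={1,2,3,9}:  v_{1} + v_{2} + v_{3} + v_{9} = v_{4}  ⟹  sig = (4;(1))
  P={3,6,7,9}:  v_{3} + v_{6} + v_{7} + v_{9} = v_{8}  ⟹  sig = (4;(1))

Sorted signature multiset PRS(X):
    |P|=2: 8 collections, coeffs (1), (1,1), (1,1), (1,1), (1,1,1,2), (1,1,2), (1,2), (1,2)
    |P|=3: 4 collections, coeffs (), (), (1), (1)
    |P|=4: 2 collections, coeffs (1), (1)


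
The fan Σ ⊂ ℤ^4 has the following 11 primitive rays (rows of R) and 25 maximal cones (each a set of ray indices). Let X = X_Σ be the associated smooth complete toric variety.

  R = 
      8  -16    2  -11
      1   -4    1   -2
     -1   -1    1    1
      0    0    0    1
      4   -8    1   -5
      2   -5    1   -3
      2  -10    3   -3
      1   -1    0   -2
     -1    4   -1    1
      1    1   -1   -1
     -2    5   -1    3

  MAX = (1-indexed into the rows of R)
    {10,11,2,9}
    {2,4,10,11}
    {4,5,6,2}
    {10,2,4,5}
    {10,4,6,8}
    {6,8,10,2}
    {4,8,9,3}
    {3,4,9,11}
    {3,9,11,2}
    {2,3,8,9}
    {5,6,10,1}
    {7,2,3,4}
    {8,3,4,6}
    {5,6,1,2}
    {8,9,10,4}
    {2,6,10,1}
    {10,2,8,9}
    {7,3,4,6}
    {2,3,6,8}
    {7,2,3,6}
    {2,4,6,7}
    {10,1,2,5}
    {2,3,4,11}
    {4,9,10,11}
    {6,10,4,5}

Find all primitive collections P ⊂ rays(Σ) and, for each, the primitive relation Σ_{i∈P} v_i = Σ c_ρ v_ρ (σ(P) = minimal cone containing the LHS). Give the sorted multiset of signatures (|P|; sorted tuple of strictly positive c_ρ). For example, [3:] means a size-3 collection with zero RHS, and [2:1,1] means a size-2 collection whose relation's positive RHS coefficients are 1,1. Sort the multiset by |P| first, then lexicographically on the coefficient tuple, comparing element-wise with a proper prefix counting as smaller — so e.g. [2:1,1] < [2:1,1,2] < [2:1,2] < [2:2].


|primitive collections| = 24. Relations:

  • {3,10}:  v_{3} + v_{10} = 0  ⇒ sig = [2:]
  • {6,11}:  v_{6} + v_{11} = 0  ⇒ sig = [2:]
  • {6,9}:  v_{6} + v_{9} = v_{8}  ⇒ sig = [2:1]
  • {8,11}:  v_{8} + v_{11} = v_{9}  ⇒ sig = [2:1]
  • {5,9}:  v_{5} + v_{9} = v_{6} + v_{10}  ⇒ sig = [2:1,1]
  • {7,9}:  v_{7} + v_{9} = v_{3} + v_{6}  ⇒ sig = [2:1,1]
  • {1,3}:  v_{1} + v_{3} = v_{2} + v_{5} + v_{6}  ⇒ sig = [2:1,1,1]
  • {1,11}:  v_{1} + v_{11} = v_{2} + v_{5} + v_{10}  ⇒ sig = [2:1,1,1]
  • {3,5}:  v_{3} + v_{5} = v_{2} + v_{4} + v_{6}  ⇒ sig = [2:1,1,1]
  • {5,11}:  v_{5} + v_{11} = v_{2} + v_{4} + v_{10}  ⇒ sig = [2:1,1,1]
  • {7,10}:  v_{7} + v_{10} = v_{2} + v_{4} + v_{6}  ⇒ sig = [2:1,1,1]
  • {7,11}:  v_{7} + v_{11} = v_{2} + v_{3} + v_{4}  ⇒ sig = [2:1,1,1]
  • {1,7}:  v_{1} + v_{7} = 2·v_{2} + v_{4} + v_{5} + 2·v_{6}  ⇒ sig = [2:1,1,2,2]
  • {5,8}:  v_{5} + v_{8} = 2·v_{6} + v_{10}  ⇒ sig = [2:1,2]
  • {7,8}:  v_{7} + v_{8} = v_{3} + 2·v_{6}  ⇒ sig = [2:1,2]
  • {1,9}:  v_{1} + v_{9} = v_{2} + 2·v_{6} + 2·v_{10}  ⇒ sig = [2:1,2,2]
  • {1,8}:  v_{1} + v_{8} = v_{2} + 3·v_{6} + 2·v_{10}  ⇒ sig = [2:1,2,3]
  • {1,4}:  v_{1} + v_{4} = 2·v_{5}  ⇒ sig = [2:2]
  • {5,7}:  v_{5} + v_{7} = 2·v_{2} + 2·v_{4} + 2·v_{6}  ⇒ sig = [2:2,2,2]
  • {2,4,9}:  v_{2} + v_{4} + v_{9} = 0  ⇒ sig = [3:]
  • {2,4,8}:  v_{2} + v_{4} + v_{8} = v_{6}  ⇒ sig = [3:1]
  • {2,3,4,6}:  v_{2} + v_{3} + v_{4} + v_{6} = v_{7}  ⇒ sig = [4:1]
  • {2,4,6,10}:  v_{2} + v_{4} + v_{6} + v_{10} = v_{5}  ⇒ sig = [4:1]
  • {2,5,6,10}:  v_{2} + v_{5} + v_{6} + v_{10} = v_{1}  ⇒ sig = [4:1]

Sorted signature multiset PRS(X):
    [2:]
    [2:]
    [2:1]
    [2:1]
    [2:1,1]
    [2:1,1]
    [2:1,1,1]
    [2:1,1,1]
    [2:1,1,1]
    [2:1,1,1]
    [2:1,1,1]
    [2:1,1,1]
    [2:1,1,2,2]
    [2:1,2]
    [2:1,2]
    [2:1,2,2]
    [2:1,2,3]
    [2:2]
    [2:2,2,2]
    [3:]
    [3:1]
    [4:1]
    [4:1]
    [4:1]


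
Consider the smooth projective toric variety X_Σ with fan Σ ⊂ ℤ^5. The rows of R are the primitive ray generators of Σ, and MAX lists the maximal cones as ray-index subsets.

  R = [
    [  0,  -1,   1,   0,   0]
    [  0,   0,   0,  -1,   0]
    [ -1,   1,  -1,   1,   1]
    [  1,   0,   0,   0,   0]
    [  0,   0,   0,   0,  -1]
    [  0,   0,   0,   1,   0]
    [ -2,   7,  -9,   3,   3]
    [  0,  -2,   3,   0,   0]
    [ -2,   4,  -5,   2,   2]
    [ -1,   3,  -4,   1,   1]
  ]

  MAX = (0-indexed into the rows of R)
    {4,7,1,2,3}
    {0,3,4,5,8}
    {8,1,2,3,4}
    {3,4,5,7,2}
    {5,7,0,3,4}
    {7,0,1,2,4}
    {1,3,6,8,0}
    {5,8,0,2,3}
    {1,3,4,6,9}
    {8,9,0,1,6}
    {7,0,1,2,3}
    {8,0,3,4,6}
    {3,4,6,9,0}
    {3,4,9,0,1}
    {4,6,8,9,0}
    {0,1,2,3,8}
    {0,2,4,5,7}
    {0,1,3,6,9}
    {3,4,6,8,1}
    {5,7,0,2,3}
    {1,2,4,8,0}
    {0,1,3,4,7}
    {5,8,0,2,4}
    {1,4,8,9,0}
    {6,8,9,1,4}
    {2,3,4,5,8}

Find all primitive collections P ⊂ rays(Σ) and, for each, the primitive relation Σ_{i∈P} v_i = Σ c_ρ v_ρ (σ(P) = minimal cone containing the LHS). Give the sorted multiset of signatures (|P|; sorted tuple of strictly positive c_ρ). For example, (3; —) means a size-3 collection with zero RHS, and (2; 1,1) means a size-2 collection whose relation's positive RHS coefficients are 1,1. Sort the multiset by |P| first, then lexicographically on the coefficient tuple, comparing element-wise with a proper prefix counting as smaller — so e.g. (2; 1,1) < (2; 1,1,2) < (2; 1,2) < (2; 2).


Δ(Σ) — 10 vertices, 12 min non-faces:

  • {1,5}:  v_{1} + v_{5} = 0  ⇒ sig = (2; —)
  • {2,9}:  v_{2} + v_{9} = v_{8}  ⇒ sig = (2; 1)
  • {7,9}:  v_{7} + v_{9} = v_{2}  ⇒ sig = (2; 1)
  • {6,7}:  v_{6} + v_{7} = v_{2} + v_{3} + v_{8}  ⇒ sig = (2; 1,1,1)
  • {5,9}:  v_{5} + v_{9} = v_{0} + v_{3} + v_{4} + v_{8}  ⇒ sig = (2; 1,1,1,1)
  • {5,6}:  v_{5} + v_{6} = v_{0} + 2·v_{3} + v_{4} + 2·v_{8}  ⇒ sig = (2; 1,1,2,2)
  • {2,6}:  v_{2} + v_{6} = v_{3} + 2·v_{8}  ⇒ sig = (2; 1,2)
  • {7,8}:  v_{7} + v_{8} = 2·v_{2}  ⇒ sig = (2; 2)
  • {3,8,9}:  v_{3} + v_{8} + v_{9} = v_{6}  ⇒ sig = (3; 1)
  • {0,2,3,4}:  v_{0} + v_{2} + v_{3} + v_{4} = v_{5}  ⇒ sig = (4; 1)
  • {0,1,4,6}:  v_{0} + v_{1} + v_{4} + v_{6} = 2·v_{9}  ⇒ sig = (4; 2)
  • {0,1,3,4,8}:  v_{0} + v_{1} + v_{3} + v_{4} + v_{8} = v_{9}  ⇒ sig = (5; 1)

Hence PRS(X_Σ) =
    (2; —)
    (2; 1)
    (2; 1)
    (2; 1,1,1)
    (2; 1,1,1,1)
    (2; 1,1,2,2)
    (2; 1,2)
    (2; 2)
    (3; 1)
    (4; 1)
    (4; 2)
    (5; 1)


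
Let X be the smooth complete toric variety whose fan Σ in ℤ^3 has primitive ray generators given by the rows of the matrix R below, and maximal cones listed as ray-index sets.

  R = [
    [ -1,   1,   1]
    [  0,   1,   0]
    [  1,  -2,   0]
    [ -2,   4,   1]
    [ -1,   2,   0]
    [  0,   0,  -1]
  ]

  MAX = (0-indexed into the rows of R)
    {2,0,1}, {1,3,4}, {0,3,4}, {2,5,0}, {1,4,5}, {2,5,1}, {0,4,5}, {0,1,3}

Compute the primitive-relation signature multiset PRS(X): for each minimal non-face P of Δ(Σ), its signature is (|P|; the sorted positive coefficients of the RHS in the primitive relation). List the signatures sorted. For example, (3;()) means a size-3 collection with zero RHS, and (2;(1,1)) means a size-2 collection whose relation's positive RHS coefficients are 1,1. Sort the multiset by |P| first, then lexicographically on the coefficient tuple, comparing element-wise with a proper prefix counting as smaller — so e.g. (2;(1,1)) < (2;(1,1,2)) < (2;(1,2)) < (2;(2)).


The 5 primitive collections of Σ (r=6, n=3):

  • {2,4}:  v_{2} + v_{4} = 0  ⟹  sig = (2;())
  • {2,3}:  v_{2} + v_{3} = v_{0} + v_{1}  ⟹  sig = (2;(1,1))
  • {3,5}:  v_{3} + v_{5} = 2·v_{4}  ⟹  sig = (2;(2))
  • {0,1,4}:  v_{0} + v_{1} + v_{4} = v_{3}  ⟹  sig = (3;(1))
  • {0,1,5}:  v_{0} + v_{1} + v_{5} = v_{4}  ⟹  sig = (3;(1))

Hence PRS(X_Σ) =
    |P|=2: 3 collections, coeffs (), (1,1), (2)
    |P|=3: 2 collections, coeffs (1), (1)


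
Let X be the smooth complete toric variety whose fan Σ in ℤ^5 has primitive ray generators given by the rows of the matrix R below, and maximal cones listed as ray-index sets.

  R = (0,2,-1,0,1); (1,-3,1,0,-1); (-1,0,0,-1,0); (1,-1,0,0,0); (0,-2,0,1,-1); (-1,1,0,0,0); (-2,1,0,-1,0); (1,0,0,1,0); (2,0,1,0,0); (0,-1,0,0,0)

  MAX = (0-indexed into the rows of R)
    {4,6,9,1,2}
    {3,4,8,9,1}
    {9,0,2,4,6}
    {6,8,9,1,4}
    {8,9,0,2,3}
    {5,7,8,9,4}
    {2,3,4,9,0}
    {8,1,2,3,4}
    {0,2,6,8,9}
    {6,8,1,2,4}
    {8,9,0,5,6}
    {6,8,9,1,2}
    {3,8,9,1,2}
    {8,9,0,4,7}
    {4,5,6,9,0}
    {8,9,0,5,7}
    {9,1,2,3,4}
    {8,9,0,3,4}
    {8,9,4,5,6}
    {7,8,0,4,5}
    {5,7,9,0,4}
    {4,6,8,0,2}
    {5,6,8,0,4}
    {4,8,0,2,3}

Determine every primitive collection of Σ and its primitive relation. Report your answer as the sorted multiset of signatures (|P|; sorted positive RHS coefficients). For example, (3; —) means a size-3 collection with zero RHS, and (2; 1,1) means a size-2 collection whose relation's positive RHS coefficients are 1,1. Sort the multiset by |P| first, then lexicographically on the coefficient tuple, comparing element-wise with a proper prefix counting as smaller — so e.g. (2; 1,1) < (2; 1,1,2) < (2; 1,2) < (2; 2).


The 12 primitive collections of Σ (r=10, n=5):

  • {2,7}:  v_{2} + v_{7} = 0  →  sig = (2; —)
  • {3,5}:  v_{3} + v_{5} = 0  →  sig = (2; —)
  • {0,1}:  v_{0} + v_{1} = v_{3}  →  sig = (2; 1)
  • {2,5}:  v_{2} + v_{5} = v_{6}  →  sig = (2; 1)
  • {3,6}:  v_{3} + v_{6} = v_{2}  →  sig = (2; 1)
  • {6,7}:  v_{6} + v_{7} = v_{5}  →  sig = (2; 1)
  • {1,7}:  v_{1} + v_{7} = v_{4} + v_{8} + v_{9}  →  sig = (2; 1,1,1)
  • {1,5}:  v_{1} + v_{5} = v_{4} + v_{6} + v_{8} + v_{9}  →  sig = (2; 1,1,1,1)
  • {3,7}:  v_{3} + v_{7} = v_{0} + v_{4} + v_{8} + v_{9}  →  sig = (2; 1,1,1,1)
  • {2,4,8,9}:  v_{2} + v_{4} + v_{8} + v_{9} = v_{1}  →  sig = (4; 1)
  • {0,4,6,8,9}:  v_{0} + v_{4} + v_{6} + v_{8} + v_{9} = 0  →  sig = (5; —)
  • {0,4,5,8,9}:  v_{0} + v_{4} + v_{5} + v_{8} + v_{9} = v_{7}  →  sig = (5; 1)

Sorted signature multiset PRS(X):
    (2; —)
    (2; —)
    (2; 1)
    (2; 1)
    (2; 1)
    (2; 1)
    (2; 1,1,1)
    (2; 1,1,1,1)
    (2; 1,1,1,1)
    (4; 1)
    (5; —)
    (5; 1)
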